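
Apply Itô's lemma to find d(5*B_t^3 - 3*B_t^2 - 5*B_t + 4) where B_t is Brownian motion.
d(5*B_t^3 - 3*B_t^2 - 5*B_t + 4) = (15*B_t - 3) dt + (15*B_t^2 - 6*B_t - 5) dB_t

Itô's formula for f(B_t) gives d f(B_t) = f'(B_t) dB_t + (1/2) f''(B_t) dt. Compute derivatives of f(x) = 5*x^3 - 3*x^2 - 5*x + 4:
  f'(x)  = 15*x^2 - 6*x - 5
  f''(x) = 30*x - 6
Substitute x = B_t and multiply the f'' term by 1/2:
  drift     = (1/2) * (30*x - 6) evaluated at B_t = 15*B_t - 3
  diffusion = (15*x^2 - 6*x - 5) evaluated at B_t = 15*B_t^2 - 6*B_t - 5
Therefore d(5*B_t^3 - 3*B_t^2 - 5*B_t + 4) = (15*B_t - 3) dt + (15*B_t^2 - 6*B_t - 5) dB_t.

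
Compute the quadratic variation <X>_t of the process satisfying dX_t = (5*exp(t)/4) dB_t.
<X>_t = 25*exp(2*t)/32 - 25/32

For an Itô process dX_t = a(t) dt + b(t) dB_t, the quadratic variation is <X>_t = int_0^t b(s)^2 ds (the drift term does not contribute). Here b(s) = 5*exp(s)/4, so
  b(s)^2 = 25*exp(2*s)/16.
Integrating from 0 to t:
  <X>_t = int_0^t (25*exp(2*s)/16) ds = 25*exp(2*t)/32 - 25/32.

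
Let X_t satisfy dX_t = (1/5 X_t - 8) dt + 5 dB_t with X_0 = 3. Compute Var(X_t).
Var(X_t) = 125*exp(2*t/5)/2 - 125/2

The variance V(t) = Var(X_t) satisfies V'(t) = 2 a V(t) + c^2 with V(0) = 0 (drift coefficient is linear in X, diffusion is constant). With a = 1/5, c = 5, the solution is
  V(t) = (c^2 / (2 a)) * (exp(2 a t) - 1)
       = (5^2 / (2*(1/5))) * (exp((2/5) t) - 1)
       = 125*exp(2*t/5)/2 - 125/2.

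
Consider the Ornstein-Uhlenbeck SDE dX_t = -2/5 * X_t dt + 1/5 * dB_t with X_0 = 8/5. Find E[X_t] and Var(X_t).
E[X_t] = 8*exp(-2*t/5)/5; Var(X_t) = 1/20 - exp(-4*t/5)/20

The OU SDE dX = -theta X dt + sigma dB admits the integrating factor exp(theta t): d(exp(theta t) X_t) = sigma exp(theta t) dB_t. Integrating from 0 to t:
  X_t = x_0 * exp(-theta t) + sigma * int_0^t exp(-theta (t-s)) dB_s.
The Itô integral has mean 0 and (by the Itô isometry) variance sigma^2 * int_0^t exp(-2 theta (t - s)) ds = sigma^2 * (1 - exp(-2 theta t)) / (2 theta).
With theta = 2/5, sigma = 1/5, x_0 = 8/5:
  E[X_t] = 8/5 * exp(-2/5 t) = 8*exp(-2*t/5)/5
  Var(X_t) = (1/5)^2 * (1 - exp(-2*2/5 t)) / (2 * 2/5) = 1/20 - exp(-4*t/5)/20.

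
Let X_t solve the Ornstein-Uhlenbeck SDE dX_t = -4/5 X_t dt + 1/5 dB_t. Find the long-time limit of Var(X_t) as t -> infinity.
lim Var(X_t) = 1/40

The OU SDE dX = -theta X dt + sigma dB admits the integrating factor exp(theta t): d(exp(theta t) X_t) = sigma exp(theta t) dB_t. Integrating from 0 to t gives X_t = x_0 * exp(-theta t) + sigma * int_0^t exp(-theta (t-s)) dB_s for any initial x_0. The Itô integral has variance (by the Itô isometry) sigma^2 * int_0^t exp(-2 theta (t - s)) ds = sigma^2 * (1 - exp(-2 theta t)) / (2 theta), independent of x_0.
With theta = 4/5, sigma = 1/5:
  Var(X_t) = (1/5)^2 * (1 - exp(-2*4/5 t)) / (2 * 4/5) = 1/40 - exp(-8*t/5)/40.
As t -> infinity, exp(-2*4/5 t) -> 0, so the stationary variance is sigma^2 / (2 theta) = 1/40.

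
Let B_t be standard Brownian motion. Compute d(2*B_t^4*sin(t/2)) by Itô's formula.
d(2*B_t^4*sin(t/2)) = (B_t^2*(B_t^2*cos(t/2) + 12*sin(t/2))) dt + (8*B_t^3*sin(t/2)) dB_t

Itô's formula for f(t, x): d f(t, B_t) = (f_t + (1/2) f_xx) dt + f_x dB_t. Compute partials of f(t, x) = 2*x^4*sin(t/2):
  f_t(t,x)  = x^4*cos(t/2)
  f_x(t,x)  = 8*x^3*sin(t/2)
  f_xx(t,x) = 24*x^2*sin(t/2)
Assemble drift = f_t + (1/2) f_xx = x^2*(x^2*cos(t/2) + 12*sin(t/2)) and diffusion = f_x = 8*x^3*sin(t/2). Substituting x = B_t:
  d(2*B_t^4*sin(t/2)) = (B_t^2*(B_t^2*cos(t/2) + 12*sin(t/2))) dt + (8*B_t^3*sin(t/2)) dB_t.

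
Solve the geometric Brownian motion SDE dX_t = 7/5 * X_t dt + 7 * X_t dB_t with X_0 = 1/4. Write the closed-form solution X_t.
X_t = 1/4 * exp((-231/10) * t + (7) * B_t)

For GBM dX = mu X dt + sigma X dB with X_0 = x_0, apply Itô to Y = log X: dY = (mu - sigma^2/2) dt + sigma dB, so Y_t = log(x_0) + (mu - sigma^2/2) t + sigma B_t and hence X_t = x_0 * exp((mu - sigma^2/2) t + sigma B_t).
With mu = 7/5, sigma = 7, x_0 = 1/4, this gives:
  X_t = 1/4 * exp((-231/10) * t + (7) * B_t).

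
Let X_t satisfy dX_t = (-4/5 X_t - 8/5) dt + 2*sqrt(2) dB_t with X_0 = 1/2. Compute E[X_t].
E[X_t] = -2 + 5*exp(-4*t/5)/2

Taking expectations and using E[dB_t] = 0, the mean m(t) = E[X_t] satisfies the ODE m'(t) = a m(t) + b with m(0) = x_0. With a = -4/5, b = -8/5, x_0 = 1/2, the solution is
  m(t) = x_0 * exp(a t) + (b/a) * (exp(a t) - 1)
       = (1/2) * exp((-4/5) t) + ((-8/5)/(-4/5)) * (exp((-4/5) t) - 1)
       = -2 + 5*exp(-4*t/5)/2.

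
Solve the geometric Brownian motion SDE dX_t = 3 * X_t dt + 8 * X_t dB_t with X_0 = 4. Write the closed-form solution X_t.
X_t = 4 * exp((-29) * t + (8) * B_t)

For GBM dX = mu X dt + sigma X dB with X_0 = x_0, apply Itô to Y = log X: dY = (mu - sigma^2/2) dt + sigma dB, so Y_t = log(x_0) + (mu - sigma^2/2) t + sigma B_t and hence X_t = x_0 * exp((mu - sigma^2/2) t + sigma B_t).
With mu = 3, sigma = 8, x_0 = 4, this gives:
  X_t = 4 * exp((-29) * t + (8) * B_t).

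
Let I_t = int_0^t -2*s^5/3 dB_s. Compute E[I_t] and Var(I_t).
E[I_t] = 0; Var(I_t) = 4*t^11/99

The Itô integral of a deterministic integrand f(s) has mean 0 because each increment f(s) * (B_{s+ds} - B_s) has mean 0. By the Itô isometry:
  Var( int_0^t f(s) dB_s ) = E[ (int_0^t f(s) dB_s)^2 ] = int_0^t f(s)^2 ds.
Here f(s) = -2*s^5/3, so f(s)^2 = 4*s^10/9. Integrate:
  int_0^t (4*s^10/9) ds = 4*t^11/99.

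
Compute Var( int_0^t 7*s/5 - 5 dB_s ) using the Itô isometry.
Var = t*(49*t^2 - 525*t + 1875)/75

The Itô integral of a deterministic integrand f(s) has mean 0 because each increment f(s) * (B_{s+ds} - B_s) has mean 0. By the Itô isometry:
  Var( int_0^t f(s) dB_s ) = E[ (int_0^t f(s) dB_s)^2 ] = int_0^t f(s)^2 ds.
Here f(s) = 7*s/5 - 5, so f(s)^2 = (7*s - 25)^2/25. Integrate:
  int_0^t ((7*s - 25)^2/25) ds = t*(49*t^2 - 525*t + 1875)/75.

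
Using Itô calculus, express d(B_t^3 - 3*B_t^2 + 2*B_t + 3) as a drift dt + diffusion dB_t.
d(B_t^3 - 3*B_t^2 + 2*B_t + 3) = (3*B_t - 3) dt + (3*B_t^2 - 6*B_t + 2) dB_t

Itô's formula for f(B_t) gives d f(B_t) = f'(B_t) dB_t + (1/2) f''(B_t) dt. Compute derivatives of f(x) = x^3 - 3*x^2 + 2*x + 3:
  f'(x)  = 3*x^2 - 6*x + 2
  f''(x) = 6*x - 6
Substitute x = B_t and multiply the f'' term by 1/2:
  drift     = (1/2) * (6*x - 6) evaluated at B_t = 3*B_t - 3
  diffusion = (3*x^2 - 6*x + 2) evaluated at B_t = 3*B_t^2 - 6*B_t + 2
Therefore d(B_t^3 - 3*B_t^2 + 2*B_t + 3) = (3*B_t - 3) dt + (3*B_t^2 - 6*B_t + 2) dB_t.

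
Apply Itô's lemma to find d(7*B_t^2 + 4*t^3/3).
d(7*B_t^2 + 4*t^3/3) = (4*t^2 + 7) dt + (14*B_t) dB_t

Itô's formula for f(t, x): d f(t, B_t) = (f_t + (1/2) f_xx) dt + f_x dB_t. Compute partials of f(t, x) = 4*t^3/3 + 7*x^2:
  f_t(t,x)  = 4*t^2
  f_x(t,x)  = 14*x
  f_xx(t,x) = 14
Assemble drift = f_t + (1/2) f_xx = 4*t^2 + 7 and diffusion = f_x = 14*x. Substituting x = B_t:
  d(7*B_t^2 + 4*t^3/3) = (4*t^2 + 7) dt + (14*B_t) dB_t.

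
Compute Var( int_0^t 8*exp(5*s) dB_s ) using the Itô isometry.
Var = 32*exp(10*t)/5 - 32/5

The Itô integral of a deterministic integrand f(s) has mean 0 because each increment f(s) * (B_{s+ds} - B_s) has mean 0. By the Itô isometry:
  Var( int_0^t f(s) dB_s ) = E[ (int_0^t f(s) dB_s)^2 ] = int_0^t f(s)^2 ds.
Here f(s) = 8*exp(5*s), so f(s)^2 = 64*exp(10*s). Integrate:
  int_0^t (64*exp(10*s)) ds = 32*exp(10*t)/5 - 32/5.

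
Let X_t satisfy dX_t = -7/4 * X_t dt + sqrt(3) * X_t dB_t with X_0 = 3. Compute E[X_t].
E[X_t] = 3*exp(-7*t/4)

For GBM dX = mu X dt + sigma X dB with X_0 = x_0, apply Itô to Y = log X: dY = (mu - sigma^2/2) dt + sigma dB, so Y_t = log(x_0) + (mu - sigma^2/2) t + sigma B_t and hence X_t = x_0 * exp((mu - sigma^2/2) t + sigma B_t).
With mu = -7/4, sigma = sqrt(3), x_0 = 3, this gives:
  X_t = 3 * exp((-13/4) * t + (sqrt(3)) * B_t).
Since sigma*B_t ~ Normal(0, sigma^2 t), E[exp(sigma*B_t)] = exp(sigma^2 t / 2); so E[X_t] = x_0 * exp((mu - sigma^2/2) t) * exp(sigma^2 t / 2) = x_0 * exp(mu t) = 3*exp(-7*t/4).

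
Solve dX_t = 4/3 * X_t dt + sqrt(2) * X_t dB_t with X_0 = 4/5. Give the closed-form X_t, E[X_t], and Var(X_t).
X_t = 4/5 * exp((1/3) t + (sqrt(2)) B_t); E[X_t] = 4*exp(4*t/3)/5; Var(X_t) = 16*(exp(2*t) - 1)*exp(8*t/3)/25

For GBM dX = mu X dt + sigma X dB with X_0 = x_0, apply Itô to Y = log X: dY = (mu - sigma^2/2) dt + sigma dB, so Y_t = log(x_0) + (mu - sigma^2/2) t + sigma B_t and hence X_t = x_0 * exp((mu - sigma^2/2) t + sigma B_t).
With mu = 4/3, sigma = sqrt(2), x_0 = 4/5, this gives:
  X_t = 4/5 * exp((1/3) * t + (sqrt(2)) * B_t).
Since sigma*B_t ~ Normal(0, sigma^2 t), E[exp(sigma*B_t)] = exp(sigma^2 t / 2); so E[X_t] = x_0 * exp((mu - sigma^2/2) t) * exp(sigma^2 t / 2) = x_0 * exp(mu t) = 4*exp(4*t/3)/5.
Var(X_t) = E[X_t^2] - (E[X_t])^2 = x_0^2 * exp(2 mu t) * (exp(sigma^2 t) - 1) = 16*(exp(2*t) - 1)*exp(8*t/3)/25.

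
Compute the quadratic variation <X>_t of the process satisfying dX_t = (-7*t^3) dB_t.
<X>_t = 7*t^7

For an Itô process dX_t = a(t) dt + b(t) dB_t, the quadratic variation is <X>_t = int_0^t b(s)^2 ds (the drift term does not contribute). Here b(s) = -7*s^3, so
  b(s)^2 = 49*s^6.
Integrating from 0 to t:
  <X>_t = int_0^t (49*s^6) ds = 7*t^7.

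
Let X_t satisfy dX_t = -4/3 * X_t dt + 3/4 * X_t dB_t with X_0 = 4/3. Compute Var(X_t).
Var(X_t) = (16*exp(9*t/16) - 16)*exp(-8*t/3)/9

For GBM dX = mu X dt + sigma X dB with X_0 = x_0, apply Itô to Y = log X: dY = (mu - sigma^2/2) dt + sigma dB, so Y_t = log(x_0) + (mu - sigma^2/2) t + sigma B_t and hence X_t = x_0 * exp((mu - sigma^2/2) t + sigma B_t).
With mu = -4/3, sigma = 3/4, x_0 = 4/3, this gives:
  X_t = 4/3 * exp((-155/96) * t + (3/4) * B_t).
Since sigma*B_t ~ Normal(0, sigma^2 t), E[exp(sigma*B_t)] = exp(sigma^2 t / 2); so E[X_t] = x_0 * exp((mu - sigma^2/2) t) * exp(sigma^2 t / 2) = x_0 * exp(mu t) = 4*exp(-4*t/3)/3.
Var(X_t) = E[X_t^2] - (E[X_t])^2 = x_0^2 * exp(2 mu t) * (exp(sigma^2 t) - 1) = (16*exp(9*t/16) - 16)*exp(-8*t/3)/9.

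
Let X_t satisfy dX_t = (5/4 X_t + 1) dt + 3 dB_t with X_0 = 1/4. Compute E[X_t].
E[X_t] = 21*exp(5*t/4)/20 - 4/5

Taking expectations and using E[dB_t] = 0, the mean m(t) = E[X_t] satisfies the ODE m'(t) = a m(t) + b with m(0) = x_0. With a = 5/4, b = 1, x_0 = 1/4, the solution is
  m(t) = x_0 * exp(a t) + (b/a) * (exp(a t) - 1)
       = (1/4) * exp((5/4) t) + (1/(5/4)) * (exp((5/4) t) - 1)
       = 21*exp(5*t/4)/20 - 4/5.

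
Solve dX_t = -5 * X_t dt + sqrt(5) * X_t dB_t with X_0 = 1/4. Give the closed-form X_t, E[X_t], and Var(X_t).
X_t = 1/4 * exp((-15/2) t + (sqrt(5)) B_t); E[X_t] = exp(-5*t)/4; Var(X_t) = (exp(5*t) - 1)*exp(-10*t)/16

For GBM dX = mu X dt + sigma X dB with X_0 = x_0, apply Itô to Y = log X: dY = (mu - sigma^2/2) dt + sigma dB, so Y_t = log(x_0) + (mu - sigma^2/2) t + sigma B_t and hence X_t = x_0 * exp((mu - sigma^2/2) t + sigma B_t).
With mu = -5, sigma = sqrt(5), x_0 = 1/4, this gives:
  X_t = 1/4 * exp((-15/2) * t + (sqrt(5)) * B_t).
Since sigma*B_t ~ Normal(0, sigma^2 t), E[exp(sigma*B_t)] = exp(sigma^2 t / 2); so E[X_t] = x_0 * exp((mu - sigma^2/2) t) * exp(sigma^2 t / 2) = x_0 * exp(mu t) = exp(-5*t)/4.
Var(X_t) = E[X_t^2] - (E[X_t])^2 = x_0^2 * exp(2 mu t) * (exp(sigma^2 t) - 1) = (exp(5*t) - 1)*exp(-10*t)/16.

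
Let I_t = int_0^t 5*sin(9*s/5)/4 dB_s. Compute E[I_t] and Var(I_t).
E[I_t] = 0; Var(I_t) = 25*t/32 - 125*sin(18*t/5)/576

The Itô integral of a deterministic integrand f(s) has mean 0 because each increment f(s) * (B_{s+ds} - B_s) has mean 0. By the Itô isometry:
  Var( int_0^t f(s) dB_s ) = E[ (int_0^t f(s) dB_s)^2 ] = int_0^t f(s)^2 ds.
Here f(s) = 5*sin(9*s/5)/4, so f(s)^2 = 25*sin(9*s/5)^2/16. Integrate:
  int_0^t (25*sin(9*s/5)^2/16) ds = 25*t/32 - 125*sin(18*t/5)/576.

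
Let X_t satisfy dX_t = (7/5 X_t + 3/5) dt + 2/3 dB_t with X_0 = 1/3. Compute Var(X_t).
Var(X_t) = 10*exp(14*t/5)/63 - 10/63

The variance V(t) = Var(X_t) satisfies V'(t) = 2 a V(t) + c^2 with V(0) = 0 (drift coefficient is linear in X, diffusion is constant). With a = 7/5, c = 2/3, the solution is
  V(t) = (c^2 / (2 a)) * (exp(2 a t) - 1)
       = ((2/3)^2 / (2*(7/5))) * (exp((14/5) t) - 1)
       = 10*exp(14*t/5)/63 - 10/63.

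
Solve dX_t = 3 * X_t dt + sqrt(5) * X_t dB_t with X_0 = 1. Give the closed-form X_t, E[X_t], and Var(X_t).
X_t = 1 * exp((1/2) t + (sqrt(5)) B_t); E[X_t] = exp(3*t); Var(X_t) = exp(11*t) - exp(6*t)

For GBM dX = mu X dt + sigma X dB with X_0 = x_0, apply Itô to Y = log X: dY = (mu - sigma^2/2) dt + sigma dB, so Y_t = log(x_0) + (mu - sigma^2/2) t + sigma B_t and hence X_t = x_0 * exp((mu - sigma^2/2) t + sigma B_t).
With mu = 3, sigma = sqrt(5), x_0 = 1, this gives:
  X_t = 1 * exp((1/2) * t + (sqrt(5)) * B_t).
Since sigma*B_t ~ Normal(0, sigma^2 t), E[exp(sigma*B_t)] = exp(sigma^2 t / 2); so E[X_t] = x_0 * exp((mu - sigma^2/2) t) * exp(sigma^2 t / 2) = x_0 * exp(mu t) = exp(3*t).
Var(X_t) = E[X_t^2] - (E[X_t])^2 = x_0^2 * exp(2 mu t) * (exp(sigma^2 t) - 1) = exp(11*t) - exp(6*t).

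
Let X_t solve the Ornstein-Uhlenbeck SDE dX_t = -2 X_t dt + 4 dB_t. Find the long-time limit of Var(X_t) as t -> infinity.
lim Var(X_t) = 4

The OU SDE dX = -theta X dt + sigma dB admits the integrating factor exp(theta t): d(exp(theta t) X_t) = sigma exp(theta t) dB_t. Integrating from 0 to t gives X_t = x_0 * exp(-theta t) + sigma * int_0^t exp(-theta (t-s)) dB_s for any initial x_0. The Itô integral has variance (by the Itô isometry) sigma^2 * int_0^t exp(-2 theta (t - s)) ds = sigma^2 * (1 - exp(-2 theta t)) / (2 theta), independent of x_0.
With theta = 2, sigma = 4:
  Var(X_t) = (4)^2 * (1 - exp(-2*2 t)) / (2 * 2) = 4 - 4*exp(-4*t).
As t -> infinity, exp(-2*2 t) -> 0, so the stationary variance is sigma^2 / (2 theta) = 4.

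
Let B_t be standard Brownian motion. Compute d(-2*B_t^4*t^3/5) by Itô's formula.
d(-2*B_t^4*t^3/5) = (6*B_t^2*t^2*(-B_t^2 - 2*t)/5) dt + (-8*B_t^3*t^3/5) dB_t

Itô's formula for f(t, x): d f(t, B_t) = (f_t + (1/2) f_xx) dt + f_x dB_t. Compute partials of f(t, x) = -2*t^3*x^4/5:
  f_t(t,x)  = -6*t^2*x^4/5
  f_x(t,x)  = -8*t^3*x^3/5
  f_xx(t,x) = -24*t^3*x^2/5
Assemble drift = f_t + (1/2) f_xx = 6*t^2*x^2*(-2*t - x^2)/5 and diffusion = f_x = -8*t^3*x^3/5. Substituting x = B_t:
  d(-2*B_t^4*t^3/5) = (6*B_t^2*t^2*(-B_t^2 - 2*t)/5) dt + (-8*B_t^3*t^3/5) dB_t.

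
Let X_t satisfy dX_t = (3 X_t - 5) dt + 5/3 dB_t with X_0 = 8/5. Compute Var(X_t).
Var(X_t) = 25*exp(6*t)/54 - 25/54

The variance V(t) = Var(X_t) satisfies V'(t) = 2 a V(t) + c^2 with V(0) = 0 (drift coefficient is linear in X, diffusion is constant). With a = 3, c = 5/3, the solution is
  V(t) = (c^2 / (2 a)) * (exp(2 a t) - 1)
       = ((5/3)^2 / (2*3)) * (exp(6 t) - 1)
       = 25*exp(6*t)/54 - 25/54.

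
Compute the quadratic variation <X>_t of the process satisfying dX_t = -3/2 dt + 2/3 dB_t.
<X>_t = 4*t/9

For an Itô process dX_t = a(t) dt + b(t) dB_t, the quadratic variation is <X>_t = int_0^t b(s)^2 ds (the drift term does not contribute). Here b(s) = 2/3, so
  b(s)^2 = 4/9.
Integrating from 0 to t:
  <X>_t = int_0^t (4/9) ds = 4*t/9.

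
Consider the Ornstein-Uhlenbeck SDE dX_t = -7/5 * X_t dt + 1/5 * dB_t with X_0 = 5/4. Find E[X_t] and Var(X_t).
E[X_t] = 5*exp(-7*t/5)/4; Var(X_t) = 1/70 - exp(-14*t/5)/70

The OU SDE dX = -theta X dt + sigma dB admits the integrating factor exp(theta t): d(exp(theta t) X_t) = sigma exp(theta t) dB_t. Integrating from 0 to t:
  X_t = x_0 * exp(-theta t) + sigma * int_0^t exp(-theta (t-s)) dB_s.
The Itô integral has mean 0 and (by the Itô isometry) variance sigma^2 * int_0^t exp(-2 theta (t - s)) ds = sigma^2 * (1 - exp(-2 theta t)) / (2 theta).
With theta = 7/5, sigma = 1/5, x_0 = 5/4:
  E[X_t] = 5/4 * exp(-7/5 t) = 5*exp(-7*t/5)/4
  Var(X_t) = (1/5)^2 * (1 - exp(-2*7/5 t)) / (2 * 7/5) = 1/70 - exp(-14*t/5)/70.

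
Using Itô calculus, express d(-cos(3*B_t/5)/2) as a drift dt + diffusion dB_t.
d(-cos(3*B_t/5)/2) = (9*cos(3*B_t/5)/100) dt + (3*sin(3*B_t/5)/10) dB_t

Itô's formula for f(B_t) gives d f(B_t) = f'(B_t) dB_t + (1/2) f''(B_t) dt. Compute derivatives of f(x) = -cos(3*x/5)/2:
  f'(x)  = 3*sin(3*x/5)/10
  f''(x) = 9*cos(3*x/5)/50
Substitute x = B_t and multiply the f'' term by 1/2:
  drift     = (1/2) * (9*cos(3*x/5)/50) evaluated at B_t = 9*cos(3*B_t/5)/100
  diffusion = (3*sin(3*x/5)/10) evaluated at B_t = 3*sin(3*B_t/5)/10
Therefore d(-cos(3*B_t/5)/2) = (9*cos(3*B_t/5)/100) dt + (3*sin(3*B_t/5)/10) dB_t.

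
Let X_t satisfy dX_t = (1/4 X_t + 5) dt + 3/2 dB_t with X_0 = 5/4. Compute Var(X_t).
Var(X_t) = 9*exp(t/2)/2 - 9/2

The variance V(t) = Var(X_t) satisfies V'(t) = 2 a V(t) + c^2 with V(0) = 0 (drift coefficient is linear in X, diffusion is constant). With a = 1/4, c = 3/2, the solution is
  V(t) = (c^2 / (2 a)) * (exp(2 a t) - 1)
       = ((3/2)^2 / (2*(1/4))) * (exp((1/2) t) - 1)
       = 9*exp(t/2)/2 - 9/2.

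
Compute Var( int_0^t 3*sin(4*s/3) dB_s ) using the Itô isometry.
Var = 9*t/2 - 27*sin(4*t/3)*cos(4*t/3)/8

The Itô integral of a deterministic integrand f(s) has mean 0 because each increment f(s) * (B_{s+ds} - B_s) has mean 0. By the Itô isometry:
  Var( int_0^t f(s) dB_s ) = E[ (int_0^t f(s) dB_s)^2 ] = int_0^t f(s)^2 ds.
Here f(s) = 3*sin(4*s/3), so f(s)^2 = 9*sin(4*s/3)^2. Integrate:
  int_0^t (9*sin(4*s/3)^2) ds = 9*t/2 - 27*sin(4*t/3)*cos(4*t/3)/8.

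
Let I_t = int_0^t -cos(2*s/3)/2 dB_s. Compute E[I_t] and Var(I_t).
E[I_t] = 0; Var(I_t) = t/8 + 3*sin(4*t/3)/32

The Itô integral of a deterministic integrand f(s) has mean 0 because each increment f(s) * (B_{s+ds} - B_s) has mean 0. By the Itô isometry:
  Var( int_0^t f(s) dB_s ) = E[ (int_0^t f(s) dB_s)^2 ] = int_0^t f(s)^2 ds.
Here f(s) = -cos(2*s/3)/2, so f(s)^2 = cos(2*s/3)^2/4. Integrate:
  int_0^t (cos(2*s/3)^2/4) ds = t/8 + 3*sin(4*t/3)/32.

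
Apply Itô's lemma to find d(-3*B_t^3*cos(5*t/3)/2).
d(-3*B_t^3*cos(5*t/3)/2) = (B_t*(5*B_t^2*sin(5*t/3) - 9*cos(5*t/3))/2) dt + (-9*B_t^2*cos(5*t/3)/2) dB_t

Itô's formula for f(t, x): d f(t, B_t) = (f_t + (1/2) f_xx) dt + f_x dB_t. Compute partials of f(t, x) = -3*x^3*cos(5*t/3)/2:
  f_t(t,x)  = 5*x^3*sin(5*t/3)/2
  f_x(t,x)  = -9*x^2*cos(5*t/3)/2
  f_xx(t,x) = -9*x*cos(5*t/3)
Assemble drift = f_t + (1/2) f_xx = x*(5*x^2*sin(5*t/3) - 9*cos(5*t/3))/2 and diffusion = f_x = -9*x^2*cos(5*t/3)/2. Substituting x = B_t:
  d(-3*B_t^3*cos(5*t/3)/2) = (B_t*(5*B_t^2*sin(5*t/3) - 9*cos(5*t/3))/2) dt + (-9*B_t^2*cos(5*t/3)/2) dB_t.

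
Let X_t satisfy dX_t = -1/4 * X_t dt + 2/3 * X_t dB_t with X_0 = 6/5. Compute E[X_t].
E[X_t] = 6*exp(-t/4)/5

For GBM dX = mu X dt + sigma X dB with X_0 = x_0, apply Itô to Y = log X: dY = (mu - sigma^2/2) dt + sigma dB, so Y_t = log(x_0) + (mu - sigma^2/2) t + sigma B_t and hence X_t = x_0 * exp((mu - sigma^2/2) t + sigma B_t).
With mu = -1/4, sigma = 2/3, x_0 = 6/5, this gives:
  X_t = 6/5 * exp((-17/36) * t + (2/3) * B_t).
Since sigma*B_t ~ Normal(0, sigma^2 t), E[exp(sigma*B_t)] = exp(sigma^2 t / 2); so E[X_t] = x_0 * exp((mu - sigma^2/2) t) * exp(sigma^2 t / 2) = x_0 * exp(mu t) = 6*exp(-t/4)/5.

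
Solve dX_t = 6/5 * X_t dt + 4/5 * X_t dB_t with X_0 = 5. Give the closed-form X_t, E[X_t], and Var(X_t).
X_t = 5 * exp((22/25) t + (4/5) B_t); E[X_t] = 5*exp(6*t/5); Var(X_t) = 25*(exp(16*t/25) - 1)*exp(12*t/5)

For GBM dX = mu X dt + sigma X dB with X_0 = x_0, apply Itô to Y = log X: dY = (mu - sigma^2/2) dt + sigma dB, so Y_t = log(x_0) + (mu - sigma^2/2) t + sigma B_t and hence X_t = x_0 * exp((mu - sigma^2/2) t + sigma B_t).
With mu = 6/5, sigma = 4/5, x_0 = 5, this gives:
  X_t = 5 * exp((22/25) * t + (4/5) * B_t).
Since sigma*B_t ~ Normal(0, sigma^2 t), E[exp(sigma*B_t)] = exp(sigma^2 t / 2); so E[X_t] = x_0 * exp((mu - sigma^2/2) t) * exp(sigma^2 t / 2) = x_0 * exp(mu t) = 5*exp(6*t/5).
Var(X_t) = E[X_t^2] - (E[X_t])^2 = x_0^2 * exp(2 mu t) * (exp(sigma^2 t) - 1) = 25*(exp(16*t/25) - 1)*exp(12*t/5).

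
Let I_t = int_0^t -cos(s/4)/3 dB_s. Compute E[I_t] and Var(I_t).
E[I_t] = 0; Var(I_t) = t/18 + sin(t/2)/9

The Itô integral of a deterministic integrand f(s) has mean 0 because each increment f(s) * (B_{s+ds} - B_s) has mean 0. By the Itô isometry:
  Var( int_0^t f(s) dB_s ) = E[ (int_0^t f(s) dB_s)^2 ] = int_0^t f(s)^2 ds.
Here f(s) = -cos(s/4)/3, so f(s)^2 = cos(s/4)^2/9. Integrate:
  int_0^t (cos(s/4)^2/9) ds = t/18 + sin(t/2)/9.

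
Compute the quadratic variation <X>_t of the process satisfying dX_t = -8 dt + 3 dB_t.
<X>_t = 9*t

For an Itô process dX_t = a(t) dt + b(t) dB_t, the quadratic variation is <X>_t = int_0^t b(s)^2 ds (the drift term does not contribute). Here b(s) = 3, so
  b(s)^2 = 9.
Integrating from 0 to t:
  <X>_t = int_0^t (9) ds = 9*t.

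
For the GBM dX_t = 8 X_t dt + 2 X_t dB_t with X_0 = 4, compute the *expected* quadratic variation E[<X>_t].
E[<X>_t] = 16*exp(20*t)/5 - 16/5

<X>_t = int_0^t (2 * X_s)^2 ds. Taking expectation inside the integral: E[<X>_t] = 2^2 * int_0^t E[X_s^2] ds. For GBM, E[X_s^2] = x_0^2 * exp((2 mu + sigma^2) s). Integrating:
  E[<X>_t] = 2^2 * 4^2 * (exp((2*8 + 2^2) t) - 1) / (2*8 + 2^2)
           = 2^2 * 4^2 * (exp(20 t) - 1) / 20 = 16*exp(20*t)/5 - 16/5.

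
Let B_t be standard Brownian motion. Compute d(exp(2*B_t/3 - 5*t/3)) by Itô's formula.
d(exp(2*B_t/3 - 5*t/3)) = (-13*exp(2*B_t/3 - 5*t/3)/9) dt + (2*exp(2*B_t/3 - 5*t/3)/3) dB_t

Itô's formula for f(t, x): d f(t, B_t) = (f_t + (1/2) f_xx) dt + f_x dB_t. Compute partials of f(t, x) = exp(-5*t/3 + 2*x/3):
  f_t(t,x)  = -5*exp(-5*t/3 + 2*x/3)/3
  f_x(t,x)  = 2*exp(-5*t/3 + 2*x/3)/3
  f_xx(t,x) = 4*exp(-5*t/3 + 2*x/3)/9
Assemble drift = f_t + (1/2) f_xx = -13*exp(-5*t/3 + 2*x/3)/9 and diffusion = f_x = 2*exp(-5*t/3 + 2*x/3)/3. Substituting x = B_t:
  d(exp(2*B_t/3 - 5*t/3)) = (-13*exp(2*B_t/3 - 5*t/3)/9) dt + (2*exp(2*B_t/3 - 5*t/3)/3) dB_t.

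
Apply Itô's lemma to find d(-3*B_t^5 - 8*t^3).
d(-3*B_t^5 - 8*t^3) = (-30*B_t^3 - 24*t^2) dt + (-15*B_t^4) dB_t

Itô's formula for f(t, x): d f(t, B_t) = (f_t + (1/2) f_xx) dt + f_x dB_t. Compute partials of f(t, x) = -8*t^3 - 3*x^5:
  f_t(t,x)  = -24*t^2
  f_x(t,x)  = -15*x^4
  f_xx(t,x) = -60*x^3
Assemble drift = f_t + (1/2) f_xx = -24*t^2 - 30*x^3 and diffusion = f_x = -15*x^4. Substituting x = B_t:
  d(-3*B_t^5 - 8*t^3) = (-30*B_t^3 - 24*t^2) dt + (-15*B_t^4) dB_t.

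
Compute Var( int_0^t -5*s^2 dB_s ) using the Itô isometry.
Var = 5*t^5

The Itô integral of a deterministic integrand f(s) has mean 0 because each increment f(s) * (B_{s+ds} - B_s) has mean 0. By the Itô isometry:
  Var( int_0^t f(s) dB_s ) = E[ (int_0^t f(s) dB_s)^2 ] = int_0^t f(s)^2 ds.
Here f(s) = -5*s^2, so f(s)^2 = 25*s^4. Integrate:
  int_0^t (25*s^4) ds = 5*t^5.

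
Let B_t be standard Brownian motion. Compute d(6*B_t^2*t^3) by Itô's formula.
d(6*B_t^2*t^3) = (6*t^2*(3*B_t^2 + t)) dt + (12*B_t*t^3) dB_t

Itô's formula for f(t, x): d f(t, B_t) = (f_t + (1/2) f_xx) dt + f_x dB_t. Compute partials of f(t, x) = 6*t^3*x^2:
  f_t(t,x)  = 18*t^2*x^2
  f_x(t,x)  = 12*t^3*x
  f_xx(t,x) = 12*t^3
Assemble drift = f_t + (1/2) f_xx = 6*t^2*(t + 3*x^2) and diffusion = f_x = 12*t^3*x. Substituting x = B_t:
  d(6*B_t^2*t^3) = (6*t^2*(3*B_t^2 + t)) dt + (12*B_t*t^3) dB_t.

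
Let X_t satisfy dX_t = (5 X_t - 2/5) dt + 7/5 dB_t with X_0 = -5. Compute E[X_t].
E[X_t] = 2/25 - 127*exp(5*t)/25

Taking expectations and using E[dB_t] = 0, the mean m(t) = E[X_t] satisfies the ODE m'(t) = a m(t) + b with m(0) = x_0. With a = 5, b = -2/5, x_0 = -5, the solution is
  m(t) = x_0 * exp(a t) + (b/a) * (exp(a t) - 1)
       = (-5) * exp(5 t) + ((-2/5)/5) * (exp(5 t) - 1)
       = 2/25 - 127*exp(5*t)/25.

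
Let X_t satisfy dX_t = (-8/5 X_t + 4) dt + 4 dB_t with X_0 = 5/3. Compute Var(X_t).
Var(X_t) = 5 - 5*exp(-16*t/5)

The variance V(t) = Var(X_t) satisfies V'(t) = 2 a V(t) + c^2 with V(0) = 0 (drift coefficient is linear in X, diffusion is constant). With a = -8/5, c = 4, the solution is
  V(t) = (c^2 / (2 a)) * (exp(2 a t) - 1)
       = (4^2 / (2*(-8/5))) * (exp((-16/5) t) - 1)
       = 5 - 5*exp(-16*t/5).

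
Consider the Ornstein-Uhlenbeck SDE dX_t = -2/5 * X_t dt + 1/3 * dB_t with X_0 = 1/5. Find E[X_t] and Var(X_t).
E[X_t] = exp(-2*t/5)/5; Var(X_t) = 5/36 - 5*exp(-4*t/5)/36

The OU SDE dX = -theta X dt + sigma dB admits the integrating factor exp(theta t): d(exp(theta t) X_t) = sigma exp(theta t) dB_t. Integrating from 0 to t:
  X_t = x_0 * exp(-theta t) + sigma * int_0^t exp(-theta (t-s)) dB_s.
The Itô integral has mean 0 and (by the Itô isometry) variance sigma^2 * int_0^t exp(-2 theta (t - s)) ds = sigma^2 * (1 - exp(-2 theta t)) / (2 theta).
With theta = 2/5, sigma = 1/3, x_0 = 1/5:
  E[X_t] = 1/5 * exp(-2/5 t) = exp(-2*t/5)/5
  Var(X_t) = (1/3)^2 * (1 - exp(-2*2/5 t)) / (2 * 2/5) = 5/36 - 5*exp(-4*t/5)/36.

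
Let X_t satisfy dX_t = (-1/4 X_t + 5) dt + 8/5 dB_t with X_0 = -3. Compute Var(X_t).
Var(X_t) = 128/25 - 128*exp(-t/2)/25

The variance V(t) = Var(X_t) satisfies V'(t) = 2 a V(t) + c^2 with V(0) = 0 (drift coefficient is linear in X, diffusion is constant). With a = -1/4, c = 8/5, the solution is
  V(t) = (c^2 / (2 a)) * (exp(2 a t) - 1)
       = ((8/5)^2 / (2*(-1/4))) * (exp((-1/2) t) - 1)
       = 128/25 - 128*exp(-t/2)/25.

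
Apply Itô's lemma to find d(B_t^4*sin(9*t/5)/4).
d(B_t^4*sin(9*t/5)/4) = (3*B_t^2*(3*B_t^2*cos(9*t/5) + 10*sin(9*t/5))/20) dt + (B_t^3*sin(9*t/5)) dB_t

Itô's formula for f(t, x): d f(t, B_t) = (f_t + (1/2) f_xx) dt + f_x dB_t. Compute partials of f(t, x) = x^4*sin(9*t/5)/4:
  f_t(t,x)  = 9*x^4*cos(9*t/5)/20
  f_x(t,x)  = x^3*sin(9*t/5)
  f_xx(t,x) = 3*x^2*sin(9*t/5)
Assemble drift = f_t + (1/2) f_xx = 3*x^2*(3*x^2*cos(9*t/5) + 10*sin(9*t/5))/20 and diffusion = f_x = x^3*sin(9*t/5). Substituting x = B_t:
  d(B_t^4*sin(9*t/5)/4) = (3*B_t^2*(3*B_t^2*cos(9*t/5) + 10*sin(9*t/5))/20) dt + (B_t^3*sin(9*t/5)) dB_t.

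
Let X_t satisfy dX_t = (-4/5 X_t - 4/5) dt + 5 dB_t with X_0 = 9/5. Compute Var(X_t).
Var(X_t) = 125/8 - 125*exp(-8*t/5)/8

The variance V(t) = Var(X_t) satisfies V'(t) = 2 a V(t) + c^2 with V(0) = 0 (drift coefficient is linear in X, diffusion is constant). With a = -4/5, c = 5, the solution is
  V(t) = (c^2 / (2 a)) * (exp(2 a t) - 1)
       = (5^2 / (2*(-4/5))) * (exp((-8/5) t) - 1)
       = 125/8 - 125*exp(-8*t/5)/8.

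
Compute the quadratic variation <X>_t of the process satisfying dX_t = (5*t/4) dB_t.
<X>_t = 25*t^3/48

For an Itô process dX_t = a(t) dt + b(t) dB_t, the quadratic variation is <X>_t = int_0^t b(s)^2 ds (the drift term does not contribute). Here b(s) = 5*s/4, so
  b(s)^2 = 25*s^2/16.
Integrating from 0 to t:
  <X>_t = int_0^t (25*s^2/16) ds = 25*t^3/48.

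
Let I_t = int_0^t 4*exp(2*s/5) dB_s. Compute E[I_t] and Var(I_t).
E[I_t] = 0; Var(I_t) = 20*exp(4*t/5) - 20

The Itô integral of a deterministic integrand f(s) has mean 0 because each increment f(s) * (B_{s+ds} - B_s) has mean 0. By the Itô isometry:
  Var( int_0^t f(s) dB_s ) = E[ (int_0^t f(s) dB_s)^2 ] = int_0^t f(s)^2 ds.
Here f(s) = 4*exp(2*s/5), so f(s)^2 = 16*exp(4*s/5). Integrate:
  int_0^t (16*exp(4*s/5)) ds = 20*exp(4*t/5) - 20.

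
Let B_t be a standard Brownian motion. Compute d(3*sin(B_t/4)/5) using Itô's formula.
d(3*sin(B_t/4)/5) = (-3*sin(B_t/4)/160) dt + (3*cos(B_t/4)/20) dB_t

Itô's formula for f(B_t) gives d f(B_t) = f'(B_t) dB_t + (1/2) f''(B_t) dt. Compute derivatives of f(x) = 3*sin(x/4)/5:
  f'(x)  = 3*cos(x/4)/20
  f''(x) = -3*sin(x/4)/80
Substitute x = B_t and multiply the f'' term by 1/2:
  drift     = (1/2) * (-3*sin(x/4)/80) evaluated at B_t = -3*sin(B_t/4)/160
  diffusion = (3*cos(x/4)/20) evaluated at B_t = 3*cos(B_t/4)/20
Therefore d(3*sin(B_t/4)/5) = (-3*sin(B_t/4)/160) dt + (3*cos(B_t/4)/20) dB_t.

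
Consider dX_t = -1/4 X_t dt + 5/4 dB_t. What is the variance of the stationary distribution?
lim Var(X_t) = 25/8

The OU SDE dX = -theta X dt + sigma dB admits the integrating factor exp(theta t): d(exp(theta t) X_t) = sigma exp(theta t) dB_t. Integrating from 0 to t gives X_t = x_0 * exp(-theta t) + sigma * int_0^t exp(-theta (t-s)) dB_s for any initial x_0. The Itô integral has variance (by the Itô isometry) sigma^2 * int_0^t exp(-2 theta (t - s)) ds = sigma^2 * (1 - exp(-2 theta t)) / (2 theta), independent of x_0.
With theta = 1/4, sigma = 5/4:
  Var(X_t) = (5/4)^2 * (1 - exp(-2*1/4 t)) / (2 * 1/4) = 25/8 - 25*exp(-t/2)/8.
As t -> infinity, exp(-2*1/4 t) -> 0, so the stationary variance is sigma^2 / (2 theta) = 25/8.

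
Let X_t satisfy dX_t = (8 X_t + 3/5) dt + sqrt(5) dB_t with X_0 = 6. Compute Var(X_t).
Var(X_t) = 5*exp(16*t)/16 - 5/16

The variance V(t) = Var(X_t) satisfies V'(t) = 2 a V(t) + c^2 with V(0) = 0 (drift coefficient is linear in X, diffusion is constant). With a = 8, c = sqrt(5), the solution is
  V(t) = (c^2 / (2 a)) * (exp(2 a t) - 1)
       = (sqrt(5)^2 / (2*8)) * (exp(16 t) - 1)
       = 5*exp(16*t)/16 - 5/16.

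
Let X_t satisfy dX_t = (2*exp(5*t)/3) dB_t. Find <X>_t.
<X>_t = 2*exp(10*t)/45 - 2/45

For an Itô process dX_t = a(t) dt + b(t) dB_t, the quadratic variation is <X>_t = int_0^t b(s)^2 ds (the drift term does not contribute). Here b(s) = 2*exp(5*s)/3, so
  b(s)^2 = 4*exp(10*s)/9.
Integrating from 0 to t:
  <X>_t = int_0^t (4*exp(10*s)/9) ds = 2*exp(10*t)/45 - 2/45.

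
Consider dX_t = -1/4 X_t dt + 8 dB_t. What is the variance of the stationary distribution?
lim Var(X_t) = 128

The OU SDE dX = -theta X dt + sigma dB admits the integrating factor exp(theta t): d(exp(theta t) X_t) = sigma exp(theta t) dB_t. Integrating from 0 to t gives X_t = x_0 * exp(-theta t) + sigma * int_0^t exp(-theta (t-s)) dB_s for any initial x_0. The Itô integral has variance (by the Itô isometry) sigma^2 * int_0^t exp(-2 theta (t - s)) ds = sigma^2 * (1 - exp(-2 theta t)) / (2 theta), independent of x_0.
With theta = 1/4, sigma = 8:
  Var(X_t) = (8)^2 * (1 - exp(-2*1/4 t)) / (2 * 1/4) = 128 - 128*exp(-t/2).
As t -> infinity, exp(-2*1/4 t) -> 0, so the stationary variance is sigma^2 / (2 theta) = 128.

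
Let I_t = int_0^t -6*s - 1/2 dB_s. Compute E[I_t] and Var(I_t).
E[I_t] = 0; Var(I_t) = t*(48*t^2 + 12*t + 1)/4

The Itô integral of a deterministic integrand f(s) has mean 0 because each increment f(s) * (B_{s+ds} - B_s) has mean 0. By the Itô isometry:
  Var( int_0^t f(s) dB_s ) = E[ (int_0^t f(s) dB_s)^2 ] = int_0^t f(s)^2 ds.
Here f(s) = -6*s - 1/2, so f(s)^2 = (12*s + 1)^2/4. Integrate:
  int_0^t ((12*s + 1)^2/4) ds = t*(48*t^2 + 12*t + 1)/4.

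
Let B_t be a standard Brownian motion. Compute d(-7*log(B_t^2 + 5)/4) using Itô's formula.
d(-7*log(B_t^2 + 5)/4) = (7*(B_t^2 - 5)/(4*(B_t^2 + 5)^2)) dt + (-7*B_t/(2*B_t^2 + 10)) dB_t

Itô's formula for f(B_t) gives d f(B_t) = f'(B_t) dB_t + (1/2) f''(B_t) dt. Compute derivatives of f(x) = -7*log(x^2 + 5)/4:
  f'(x)  = -7*x/(2*x^2 + 10)
  f''(x) = 7*(x^2 - 5)/(2*(x^2 + 5)^2)
Substitute x = B_t and multiply the f'' term by 1/2:
  drift     = (1/2) * (7*(x^2 - 5)/(2*(x^2 + 5)^2)) evaluated at B_t = 7*(B_t^2 - 5)/(4*(B_t^2 + 5)^2)
  diffusion = (-7*x/(2*x^2 + 10)) evaluated at B_t = -7*B_t/(2*B_t^2 + 10)
Therefore d(-7*log(B_t^2 + 5)/4) = (7*(B_t^2 - 5)/(4*(B_t^2 + 5)^2)) dt + (-7*B_t/(2*B_t^2 + 10)) dB_t.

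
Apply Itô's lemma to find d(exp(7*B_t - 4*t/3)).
d(exp(7*B_t - 4*t/3)) = (139*exp(7*B_t - 4*t/3)/6) dt + (7*exp(7*B_t - 4*t/3)) dB_t

Itô's formula for f(t, x): d f(t, B_t) = (f_t + (1/2) f_xx) dt + f_x dB_t. Compute partials of f(t, x) = exp(-4*t/3 + 7*x):
  f_t(t,x)  = -4*exp(-4*t/3 + 7*x)/3
  f_x(t,x)  = 7*exp(-4*t/3 + 7*x)
  f_xx(t,x) = 49*exp(-4*t/3 + 7*x)
Assemble drift = f_t + (1/2) f_xx = 139*exp(-4*t/3 + 7*x)/6 and diffusion = f_x = 7*exp(-4*t/3 + 7*x). Substituting x = B_t:
  d(exp(7*B_t - 4*t/3)) = (139*exp(7*B_t - 4*t/3)/6) dt + (7*exp(7*B_t - 4*t/3)) dB_t.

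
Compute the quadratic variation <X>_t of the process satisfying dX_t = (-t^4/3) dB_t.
<X>_t = t^9/81

For an Itô process dX_t = a(t) dt + b(t) dB_t, the quadratic variation is <X>_t = int_0^t b(s)^2 ds (the drift term does not contribute). Here b(s) = -s^4/3, so
  b(s)^2 = s^8/9.
Integrating from 0 to t:
  <X>_t = int_0^t (s^8/9) ds = t^9/81.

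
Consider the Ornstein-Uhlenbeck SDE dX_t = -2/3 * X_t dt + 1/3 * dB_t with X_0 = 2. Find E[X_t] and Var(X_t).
E[X_t] = 2*exp(-2*t/3); Var(X_t) = 1/12 - exp(-4*t/3)/12

The OU SDE dX = -theta X dt + sigma dB admits the integrating factor exp(theta t): d(exp(theta t) X_t) = sigma exp(theta t) dB_t. Integrating from 0 to t:
  X_t = x_0 * exp(-theta t) + sigma * int_0^t exp(-theta (t-s)) dB_s.
The Itô integral has mean 0 and (by the Itô isometry) variance sigma^2 * int_0^t exp(-2 theta (t - s)) ds = sigma^2 * (1 - exp(-2 theta t)) / (2 theta).
With theta = 2/3, sigma = 1/3, x_0 = 2:
  E[X_t] = 2 * exp(-2/3 t) = 2*exp(-2*t/3)
  Var(X_t) = (1/3)^2 * (1 - exp(-2*2/3 t)) / (2 * 2/3) = 1/12 - exp(-4*t/3)/12.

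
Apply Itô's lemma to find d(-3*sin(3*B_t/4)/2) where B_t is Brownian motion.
d(-3*sin(3*B_t/4)/2) = (27*sin(3*B_t/4)/64) dt + (-9*cos(3*B_t/4)/8) dB_t

Itô's formula for f(B_t) gives d f(B_t) = f'(B_t) dB_t + (1/2) f''(B_t) dt. Compute derivatives of f(x) = -3*sin(3*x/4)/2:
  f'(x)  = -9*cos(3*x/4)/8
  f''(x) = 27*sin(3*x/4)/32
Substitute x = B_t and multiply the f'' term by 1/2:
  drift     = (1/2) * (27*sin(3*x/4)/32) evaluated at B_t = 27*sin(3*B_t/4)/64
  diffusion = (-9*cos(3*x/4)/8) evaluated at B_t = -9*cos(3*B_t/4)/8
Therefore d(-3*sin(3*B_t/4)/2) = (27*sin(3*B_t/4)/64) dt + (-9*cos(3*B_t/4)/8) dB_t.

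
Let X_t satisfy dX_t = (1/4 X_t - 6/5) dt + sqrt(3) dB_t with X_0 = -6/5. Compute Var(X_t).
Var(X_t) = 6*exp(t/2) - 6

The variance V(t) = Var(X_t) satisfies V'(t) = 2 a V(t) + c^2 with V(0) = 0 (drift coefficient is linear in X, diffusion is constant). With a = 1/4, c = sqrt(3), the solution is
  V(t) = (c^2 / (2 a)) * (exp(2 a t) - 1)
       = (sqrt(3)^2 / (2*(1/4))) * (exp((1/2) t) - 1)
       = 6*exp(t/2) - 6.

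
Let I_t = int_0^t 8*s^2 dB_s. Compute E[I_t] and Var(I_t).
E[I_t] = 0; Var(I_t) = 64*t^5/5

The Itô integral of a deterministic integrand f(s) has mean 0 because each increment f(s) * (B_{s+ds} - B_s) has mean 0. By the Itô isometry:
  Var( int_0^t f(s) dB_s ) = E[ (int_0^t f(s) dB_s)^2 ] = int_0^t f(s)^2 ds.
Here f(s) = 8*s^2, so f(s)^2 = 64*s^4. Integrate:
  int_0^t (64*s^4) ds = 64*t^5/5.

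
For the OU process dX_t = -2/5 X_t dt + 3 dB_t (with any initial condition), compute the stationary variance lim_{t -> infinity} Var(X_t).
lim Var(X_t) = 45/4

The OU SDE dX = -theta X dt + sigma dB admits the integrating factor exp(theta t): d(exp(theta t) X_t) = sigma exp(theta t) dB_t. Integrating from 0 to t gives X_t = x_0 * exp(-theta t) + sigma * int_0^t exp(-theta (t-s)) dB_s for any initial x_0. The Itô integral has variance (by the Itô isometry) sigma^2 * int_0^t exp(-2 theta (t - s)) ds = sigma^2 * (1 - exp(-2 theta t)) / (2 theta), independent of x_0.
With theta = 2/5, sigma = 3:
  Var(X_t) = (3)^2 * (1 - exp(-2*2/5 t)) / (2 * 2/5) = 45/4 - 45*exp(-4*t/5)/4.
As t -> infinity, exp(-2*2/5 t) -> 0, so the stationary variance is sigma^2 / (2 theta) = 45/4.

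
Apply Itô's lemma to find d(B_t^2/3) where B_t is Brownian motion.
d(B_t^2/3) = (1/3) dt + (2*B_t/3) dB_t

Itô's formula for f(B_t) gives d f(B_t) = f'(B_t) dB_t + (1/2) f''(B_t) dt. Compute derivatives of f(x) = x^2/3:
  f'(x)  = 2*x/3
  f''(x) = 2/3
Substitute x = B_t and multiply the f'' term by 1/2:
  drift     = (1/2) * (2/3) evaluated at B_t = 1/3
  diffusion = (2*x/3) evaluated at B_t = 2*B_t/3
Therefore d(B_t^2/3) = (1/3) dt + (2*B_t/3) dB_t.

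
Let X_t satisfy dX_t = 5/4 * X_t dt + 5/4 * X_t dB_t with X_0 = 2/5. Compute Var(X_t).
Var(X_t) = 4*(exp(25*t/16) - 1)*exp(5*t/2)/25

For GBM dX = mu X dt + sigma X dB with X_0 = x_0, apply Itô to Y = log X: dY = (mu - sigma^2/2) dt + sigma dB, so Y_t = log(x_0) + (mu - sigma^2/2) t + sigma B_t and hence X_t = x_0 * exp((mu - sigma^2/2) t + sigma B_t).
With mu = 5/4, sigma = 5/4, x_0 = 2/5, this gives:
  X_t = 2/5 * exp((15/32) * t + (5/4) * B_t).
Since sigma*B_t ~ Normal(0, sigma^2 t), E[exp(sigma*B_t)] = exp(sigma^2 t / 2); so E[X_t] = x_0 * exp((mu - sigma^2/2) t) * exp(sigma^2 t / 2) = x_0 * exp(mu t) = 2*exp(5*t/4)/5.
Var(X_t) = E[X_t^2] - (E[X_t])^2 = x_0^2 * exp(2 mu t) * (exp(sigma^2 t) - 1) = 4*(exp(25*t/16) - 1)*exp(5*t/2)/25.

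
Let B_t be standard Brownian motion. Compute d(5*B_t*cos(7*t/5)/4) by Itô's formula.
d(5*B_t*cos(7*t/5)/4) = (-7*B_t*sin(7*t/5)/4) dt + (5*cos(7*t/5)/4) dB_t

Itô's formula for f(t, x): d f(t, B_t) = (f_t + (1/2) f_xx) dt + f_x dB_t. Compute partials of f(t, x) = 5*x*cos(7*t/5)/4:
  f_t(t,x)  = -7*x*sin(7*t/5)/4
  f_x(t,x)  = 5*cos(7*t/5)/4
  f_xx(t,x) = 0
Assemble drift = f_t + (1/2) f_xx = -7*x*sin(7*t/5)/4 and diffusion = f_x = 5*cos(7*t/5)/4. Substituting x = B_t:
  d(5*B_t*cos(7*t/5)/4) = (-7*B_t*sin(7*t/5)/4) dt + (5*cos(7*t/5)/4) dB_t.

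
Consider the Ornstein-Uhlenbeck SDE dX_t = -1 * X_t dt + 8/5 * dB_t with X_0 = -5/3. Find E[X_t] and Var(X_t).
E[X_t] = -5*exp(-t)/3; Var(X_t) = 32/25 - 32*exp(-2*t)/25

The OU SDE dX = -theta X dt + sigma dB admits the integrating factor exp(theta t): d(exp(theta t) X_t) = sigma exp(theta t) dB_t. Integrating from 0 to t:
  X_t = x_0 * exp(-theta t) + sigma * int_0^t exp(-theta (t-s)) dB_s.
The Itô integral has mean 0 and (by the Itô isometry) variance sigma^2 * int_0^t exp(-2 theta (t - s)) ds = sigma^2 * (1 - exp(-2 theta t)) / (2 theta).
With theta = 1, sigma = 8/5, x_0 = -5/3:
  E[X_t] = -5/3 * exp(-1 t) = -5*exp(-t)/3
  Var(X_t) = (8/5)^2 * (1 - exp(-2*1 t)) / (2 * 1) = 32/25 - 32*exp(-2*t)/25.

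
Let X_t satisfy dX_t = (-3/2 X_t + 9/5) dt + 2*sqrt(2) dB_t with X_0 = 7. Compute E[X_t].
E[X_t] = 6/5 + 29*exp(-3*t/2)/5

Taking expectations and using E[dB_t] = 0, the mean m(t) = E[X_t] satisfies the ODE m'(t) = a m(t) + b with m(0) = x_0. With a = -3/2, b = 9/5, x_0 = 7, the solution is
  m(t) = x_0 * exp(a t) + (b/a) * (exp(a t) - 1)
       = 7 * exp((-3/2) t) + ((9/5)/(-3/2)) * (exp((-3/2) t) - 1)
       = 6/5 + 29*exp(-3*t/2)/5.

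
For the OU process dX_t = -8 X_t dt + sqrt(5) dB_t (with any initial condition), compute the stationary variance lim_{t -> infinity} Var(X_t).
lim Var(X_t) = 5/16

The OU SDE dX = -theta X dt + sigma dB admits the integrating factor exp(theta t): d(exp(theta t) X_t) = sigma exp(theta t) dB_t. Integrating from 0 to t gives X_t = x_0 * exp(-theta t) + sigma * int_0^t exp(-theta (t-s)) dB_s for any initial x_0. The Itô integral has variance (by the Itô isometry) sigma^2 * int_0^t exp(-2 theta (t - s)) ds = sigma^2 * (1 - exp(-2 theta t)) / (2 theta), independent of x_0.
With theta = 8, sigma = sqrt(5):
  Var(X_t) = (sqrt(5))^2 * (1 - exp(-2*8 t)) / (2 * 8) = 5/16 - 5*exp(-16*t)/16.
As t -> infinity, exp(-2*8 t) -> 0, so the stationary variance is sigma^2 / (2 theta) = 5/16.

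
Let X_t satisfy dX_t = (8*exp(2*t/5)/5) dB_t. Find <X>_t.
<X>_t = 16*exp(4*t/5)/5 - 16/5

For an Itô process dX_t = a(t) dt + b(t) dB_t, the quadratic variation is <X>_t = int_0^t b(s)^2 ds (the drift term does not contribute). Here b(s) = 8*exp(2*s/5)/5, so
  b(s)^2 = 64*exp(4*s/5)/25.
Integrating from 0 to t:
  <X>_t = int_0^t (64*exp(4*s/5)/25) ds = 16*exp(4*t/5)/5 - 16/5.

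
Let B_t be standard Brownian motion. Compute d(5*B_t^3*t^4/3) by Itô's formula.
d(5*B_t^3*t^4/3) = (5*B_t*t^3*(4*B_t^2 + 3*t)/3) dt + (5*B_t^2*t^4) dB_t

Itô's formula for f(t, x): d f(t, B_t) = (f_t + (1/2) f_xx) dt + f_x dB_t. Compute partials of f(t, x) = 5*t^4*x^3/3:
  f_t(t,x)  = 20*t^3*x^3/3
  f_x(t,x)  = 5*t^4*x^2
  f_xx(t,x) = 10*t^4*x
Assemble drift = f_t + (1/2) f_xx = 5*t^3*x*(3*t + 4*x^2)/3 and diffusion = f_x = 5*t^4*x^2. Substituting x = B_t:
  d(5*B_t^3*t^4/3) = (5*B_t*t^3*(4*B_t^2 + 3*t)/3) dt + (5*B_t^2*t^4) dB_t.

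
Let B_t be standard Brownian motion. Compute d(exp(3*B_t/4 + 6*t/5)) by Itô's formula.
d(exp(3*B_t/4 + 6*t/5)) = (237*exp(3*B_t/4 + 6*t/5)/160) dt + (3*exp(3*B_t/4 + 6*t/5)/4) dB_t

Itô's formula for f(t, x): d f(t, B_t) = (f_t + (1/2) f_xx) dt + f_x dB_t. Compute partials of f(t, x) = exp(6*t/5 + 3*x/4):
  f_t(t,x)  = 6*exp(6*t/5 + 3*x/4)/5
  f_x(t,x)  = 3*exp(6*t/5 + 3*x/4)/4
  f_xx(t,x) = 9*exp(6*t/5 + 3*x/4)/16
Assemble drift = f_t + (1/2) f_xx = 237*exp(6*t/5 + 3*x/4)/160 and diffusion = f_x = 3*exp(6*t/5 + 3*x/4)/4. Substituting x = B_t:
  d(exp(3*B_t/4 + 6*t/5)) = (237*exp(3*B_t/4 + 6*t/5)/160) dt + (3*exp(3*B_t/4 + 6*t/5)/4) dB_t.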